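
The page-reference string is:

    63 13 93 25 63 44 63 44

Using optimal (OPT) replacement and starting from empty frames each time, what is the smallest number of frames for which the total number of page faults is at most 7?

f=1: 8 faults
f=2: 5 faults
f=3: 5 faults
f=4: 5 faults
f=5: 5 faults
Smallest f with faults ≤ 7 is 2.

2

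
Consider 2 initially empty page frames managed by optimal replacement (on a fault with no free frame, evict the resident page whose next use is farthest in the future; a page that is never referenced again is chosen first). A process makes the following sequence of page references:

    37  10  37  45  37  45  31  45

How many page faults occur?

4

37 -> fault, frames [37]
10 -> fault, frames [37, 10]
37 -> hit
45 -> fault, evict 10, frames [37, 45]
37 -> hit
45 -> hit
31 -> fault, evict 37, frames [45, 31]
45 -> hit
Page faults: 4.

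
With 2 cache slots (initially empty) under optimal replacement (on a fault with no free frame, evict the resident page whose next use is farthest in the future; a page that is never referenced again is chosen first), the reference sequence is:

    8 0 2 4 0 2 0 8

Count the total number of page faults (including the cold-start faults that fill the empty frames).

6

8 → miss, frames (8)
0 → miss, frames (8 0)
2 → miss, evict 8, frames (0 2)
4 → miss, evict 2, frames (0 4)
0 → hit
2 → miss, evict 4, frames (0 2)
0 → hit
8 → miss, evict 2, frames (0 8)
Page faults: 6.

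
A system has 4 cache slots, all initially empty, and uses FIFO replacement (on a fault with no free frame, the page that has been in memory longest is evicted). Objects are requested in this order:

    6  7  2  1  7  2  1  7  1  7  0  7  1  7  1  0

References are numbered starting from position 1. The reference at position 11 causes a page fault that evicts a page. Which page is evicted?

6

pos 1: 6 -> fault, frames [6]
pos 2: 7 -> fault, frames [6, 7]
pos 3: 2 -> fault, frames [6, 7, 2]
pos 4: 1 -> fault, frames [6, 7, 2, 1]
pos 5: 7 -> hit
pos 6: 2 -> hit
pos 7: 1 -> hit
pos 8: 7 -> hit
pos 9: 1 -> hit
pos 10: 7 -> hit
pos 11: 0 -> fault, evict 6, frames [7, 2, 1, 0]
At position 11, page 6 is evicted.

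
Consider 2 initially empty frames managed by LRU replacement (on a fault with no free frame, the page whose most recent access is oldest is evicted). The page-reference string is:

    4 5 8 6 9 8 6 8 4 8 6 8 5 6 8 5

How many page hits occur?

4 → fault, frames [4]
5 → fault, frames [4, 5]
8 → fault, evict 4, frames [5, 8]
6 → fault, evict 5, frames [8, 6]
9 → fault, evict 8, frames [6, 9]
8 → fault, evict 6, frames [9, 8]
6 → fault, evict 9, frames [8, 6]
8 → hit
4 → fault, evict 6, frames [8, 4]
8 → hit
6 → fault, evict 4, frames [8, 6]
8 → hit
5 → fault, evict 6, frames [8, 5]
6 → fault, evict 8, frames [5, 6]
8 → fault, evict 5, frames [6, 8]
5 → fault, evict 6, frames [8, 5]
Hits: 3.

3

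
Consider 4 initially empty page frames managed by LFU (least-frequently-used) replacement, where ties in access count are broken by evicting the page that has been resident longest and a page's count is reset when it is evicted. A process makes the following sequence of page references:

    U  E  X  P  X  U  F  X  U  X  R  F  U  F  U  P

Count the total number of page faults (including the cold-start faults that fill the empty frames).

U → fault, frames {U}
E → fault, frames {U,E}
X → fault, frames {U,E,X}
P → fault, frames {U,E,X,P}
X → hit
U → hit
F → fault, evict E, frames {U,X,P,F}
X → hit
U → hit
X → hit
R → fault, evict P, frames {U,X,F,R}
F → hit
U → hit
F → hit
U → hit
P → fault, evict R, frames {U,X,F,P}
Page faults: 7.

7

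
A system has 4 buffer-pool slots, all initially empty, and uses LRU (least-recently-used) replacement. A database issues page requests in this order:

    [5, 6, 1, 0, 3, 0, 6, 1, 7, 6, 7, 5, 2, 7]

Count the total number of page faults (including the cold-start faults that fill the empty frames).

5: miss, frames [5]
6: miss, frames [5, 6]
1: miss, frames [5, 6, 1]
0: miss, frames [5, 6, 1, 0]
3: miss, evict 5, frames [6, 1, 0, 3]
0: hit
6: hit
1: hit
7: miss, evict 3, frames [0, 6, 1, 7]
6: hit
7: hit
5: miss, evict 0, frames [1, 6, 7, 5]
2: miss, evict 1, frames [6, 7, 5, 2]
7: hit
Page faults: 8.

8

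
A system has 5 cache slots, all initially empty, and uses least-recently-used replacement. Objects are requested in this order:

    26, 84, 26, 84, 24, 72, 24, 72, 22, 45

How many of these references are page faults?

6

26 → miss, frames {26}
84 → miss, frames {26,84}
26 → hit
84 → hit
24 → miss, frames {26,84,24}
72 → miss, frames {26,84,24,72}
24 → hit
72 → hit
22 → miss, frames {26,84,24,72,22}
45 → miss, evict 26, frames {84,24,72,22,45}
Page faults: 6.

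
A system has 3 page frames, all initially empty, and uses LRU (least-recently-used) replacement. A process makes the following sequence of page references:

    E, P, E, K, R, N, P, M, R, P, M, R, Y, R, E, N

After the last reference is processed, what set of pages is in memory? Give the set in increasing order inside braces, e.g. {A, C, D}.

E → miss, frames [E]
P → miss, frames [E, P]
E → hit
K → miss, frames [P, E, K]
R → miss, evict P, frames [E, K, R]
N → miss, evict E, frames [K, R, N]
P → miss, evict K, frames [R, N, P]
M → miss, evict R, frames [N, P, M]
R → miss, evict N, frames [P, M, R]
P → hit
M → hit
R → hit
Y → miss, evict P, frames [M, R, Y]
R → hit
E → miss, evict M, frames [Y, R, E]
N → miss, evict Y, frames [R, E, N]

{E, N, R}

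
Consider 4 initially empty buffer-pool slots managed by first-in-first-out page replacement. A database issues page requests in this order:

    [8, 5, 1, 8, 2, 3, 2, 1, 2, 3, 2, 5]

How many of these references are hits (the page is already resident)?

8 → fault, frames (8)
5 → fault, frames (8 5)
1 → fault, frames (8 5 1)
8 → hit
2 → fault, frames (8 5 1 2)
3 → fault, evict 8, frames (5 1 2 3)
2 → hit
1 → hit
2 → hit
3 → hit
2 → hit
5 → hit
Hits: 7.

7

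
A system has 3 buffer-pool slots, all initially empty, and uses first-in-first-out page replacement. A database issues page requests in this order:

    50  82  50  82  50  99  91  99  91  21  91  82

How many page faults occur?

50 -> miss, frames (50)
82 -> miss, frames (50 82)
50 -> hit
82 -> hit
50 -> hit
99 -> miss, frames (50 82 99)
91 -> miss, evict 50, frames (82 99 91)
99 -> hit
91 -> hit
21 -> miss, evict 82, frames (99 91 21)
91 -> hit
82 -> miss, evict 99, frames (91 21 82)
Page faults: 6.

6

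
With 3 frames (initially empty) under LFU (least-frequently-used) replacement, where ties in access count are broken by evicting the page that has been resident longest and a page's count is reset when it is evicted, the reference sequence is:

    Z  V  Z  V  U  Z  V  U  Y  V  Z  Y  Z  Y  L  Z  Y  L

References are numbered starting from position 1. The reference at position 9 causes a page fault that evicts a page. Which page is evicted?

pos 1: Z: miss, frames (Z)
pos 2: V: miss, frames (Z V)
pos 3: Z: hit
pos 4: V: hit
pos 5: U: miss, frames (Z V U)
pos 6: Z: hit
pos 7: V: hit
pos 8: U: hit
pos 9: Y: miss, evict U, frames (Z V Y)
At position 9, page U is evicted.

U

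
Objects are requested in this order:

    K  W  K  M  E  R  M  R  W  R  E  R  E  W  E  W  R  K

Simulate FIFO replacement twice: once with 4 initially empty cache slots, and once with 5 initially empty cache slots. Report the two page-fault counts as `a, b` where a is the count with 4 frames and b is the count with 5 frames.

6, 5

4 frames: F F . F F F . . . . . . . . . . . F → 6 faults.
5 frames: F F . F F F . . . . . . . . . . . . → 5 faults.
5 < 6: adding a frame reduced faults, as is typical.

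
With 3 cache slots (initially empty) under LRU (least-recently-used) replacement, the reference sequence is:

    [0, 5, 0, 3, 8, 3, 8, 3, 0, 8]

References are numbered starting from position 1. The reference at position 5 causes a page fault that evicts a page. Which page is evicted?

5

pos 1: 0 → fault, frames [0]
pos 2: 5 → fault, frames [0, 5]
pos 3: 0 → hit
pos 4: 3 → fault, frames [5, 0, 3]
pos 5: 8 → fault, evict 5, frames [0, 3, 8]
At position 5, page 5 is evicted.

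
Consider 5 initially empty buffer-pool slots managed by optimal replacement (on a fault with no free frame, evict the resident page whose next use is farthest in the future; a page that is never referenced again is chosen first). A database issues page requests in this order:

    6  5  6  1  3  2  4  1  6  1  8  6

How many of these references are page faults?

7

6 → fault, frames [6]
5 → fault, frames [6, 5]
6 → hit
1 → fault, frames [6, 5, 1]
3 → fault, frames [6, 5, 1, 3]
2 → fault, frames [6, 5, 1, 3, 2]
4 → fault, evict 2, frames [6, 5, 1, 3, 4]
1 → hit
6 → hit
1 → hit
8 → fault, evict 4, frames [6, 5, 1, 3, 8]
6 → hit
Page faults: 7.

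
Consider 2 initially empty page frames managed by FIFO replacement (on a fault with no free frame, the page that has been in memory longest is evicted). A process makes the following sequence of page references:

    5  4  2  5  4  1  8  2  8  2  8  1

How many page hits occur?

3

5: fault, frames [5]
4: fault, frames [5, 4]
2: fault, evict 5, frames [4, 2]
5: fault, evict 4, frames [2, 5]
4: fault, evict 2, frames [5, 4]
1: fault, evict 5, frames [4, 1]
8: fault, evict 4, frames [1, 8]
2: fault, evict 1, frames [8, 2]
8: hit
2: hit
8: hit
1: fault, evict 8, frames [2, 1]
Hits: 3.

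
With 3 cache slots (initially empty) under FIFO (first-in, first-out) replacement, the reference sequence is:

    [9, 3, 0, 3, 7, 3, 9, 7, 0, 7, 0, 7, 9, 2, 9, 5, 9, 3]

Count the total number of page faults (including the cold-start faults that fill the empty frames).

9 -> fault, frames (9)
3 -> fault, frames (9 3)
0 -> fault, frames (9 3 0)
3 -> hit
7 -> fault, evict 9, frames (3 0 7)
3 -> hit
9 -> fault, evict 3, frames (0 7 9)
7 -> hit
0 -> hit
7 -> hit
0 -> hit
7 -> hit
9 -> hit
2 -> fault, evict 0, frames (7 9 2)
9 -> hit
5 -> fault, evict 7, frames (9 2 5)
9 -> hit
3 -> fault, evict 9, frames (2 5 3)
Page faults: 8.

8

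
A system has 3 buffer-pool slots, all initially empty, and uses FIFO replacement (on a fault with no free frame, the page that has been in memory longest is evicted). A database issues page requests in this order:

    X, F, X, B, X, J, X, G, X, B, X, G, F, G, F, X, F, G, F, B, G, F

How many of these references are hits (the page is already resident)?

X: fault, frames (X)
F: fault, frames (X F)
X: hit
B: fault, frames (X F B)
X: hit
J: fault, evict X, frames (F B J)
X: fault, evict F, frames (B J X)
G: fault, evict B, frames (J X G)
X: hit
B: fault, evict J, frames (X G B)
X: hit
G: hit
F: fault, evict X, frames (G B F)
G: hit
F: hit
X: fault, evict G, frames (B F X)
F: hit
G: fault, evict B, frames (F X G)
F: hit
B: fault, evict F, frames (X G B)
G: hit
F: fault, evict X, frames (G B F)
Hits: 10.

10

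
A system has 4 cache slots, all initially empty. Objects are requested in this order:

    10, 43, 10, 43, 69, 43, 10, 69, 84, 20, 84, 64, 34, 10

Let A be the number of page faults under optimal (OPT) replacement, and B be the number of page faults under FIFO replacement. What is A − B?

-1

Under OPT: F F . . F . . . F F . F F . → 7 faults.
Under FIFO: F F . . F . . . F F . F F F → 8 faults.
A − B = 7 − 8 = -1.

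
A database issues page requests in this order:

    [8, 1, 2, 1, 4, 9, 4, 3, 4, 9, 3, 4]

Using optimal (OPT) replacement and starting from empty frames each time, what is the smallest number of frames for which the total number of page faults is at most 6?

3

f=1: 12 faults
f=2: 8 faults
f=3: 6 faults
f=4: 6 faults
f=5: 6 faults
f=6: 6 faults
Smallest f with faults ≤ 6 is 3.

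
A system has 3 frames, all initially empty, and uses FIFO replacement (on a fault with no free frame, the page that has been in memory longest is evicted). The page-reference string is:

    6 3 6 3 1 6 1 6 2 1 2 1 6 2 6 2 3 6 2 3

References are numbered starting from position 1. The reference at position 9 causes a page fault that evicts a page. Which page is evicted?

pos 1: 6: miss, frames {6}
pos 2: 3: miss, frames {6,3}
pos 3: 6: hit
pos 4: 3: hit
pos 5: 1: miss, frames {6,3,1}
pos 6: 6: hit
pos 7: 1: hit
pos 8: 6: hit
pos 9: 2: miss, evict 6, frames {3,1,2}
At position 9, page 6 is evicted.

6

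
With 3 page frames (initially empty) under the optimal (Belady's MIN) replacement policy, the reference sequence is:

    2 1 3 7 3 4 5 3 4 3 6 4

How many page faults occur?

2 -> miss, frames [2]
1 -> miss, frames [2, 1]
3 -> miss, frames [2, 1, 3]
7 -> miss, evict 1, frames [2, 3, 7]
3 -> hit
4 -> miss, evict 7, frames [2, 3, 4]
5 -> miss, evict 2, frames [3, 4, 5]
3 -> hit
4 -> hit
3 -> hit
6 -> miss, evict 5, frames [3, 4, 6]
4 -> hit
Page faults: 7.

7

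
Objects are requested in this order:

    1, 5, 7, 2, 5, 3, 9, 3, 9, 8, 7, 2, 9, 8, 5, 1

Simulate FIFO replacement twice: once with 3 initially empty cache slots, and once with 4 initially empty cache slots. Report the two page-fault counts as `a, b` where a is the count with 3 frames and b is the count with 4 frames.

13, 11

3 frames: F F F F . F F . . F F F F F F F → 13 faults.
4 frames: F F F F . F F . . F F F . . F F → 11 faults.
11 < 13: adding a frame reduced faults, as is typical.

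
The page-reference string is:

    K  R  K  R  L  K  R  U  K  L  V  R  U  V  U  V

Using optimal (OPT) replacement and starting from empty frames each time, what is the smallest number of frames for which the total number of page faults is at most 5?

f=1: 16 faults
f=2: 9 faults
f=3: 6 faults
f=4: 5 faults
f=5: 5 faults
Smallest f with faults ≤ 5 is 4.

4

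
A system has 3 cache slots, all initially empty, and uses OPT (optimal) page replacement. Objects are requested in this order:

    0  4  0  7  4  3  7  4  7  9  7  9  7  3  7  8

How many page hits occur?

0: miss, frames [0]
4: miss, frames [0, 4]
0: hit
7: miss, frames [0, 4, 7]
4: hit
3: miss, evict 0, frames [4, 7, 3]
7: hit
4: hit
7: hit
9: miss, evict 4, frames [7, 3, 9]
7: hit
9: hit
7: hit
3: hit
7: hit
8: miss, evict 9, frames [7, 3, 8]
Hits: 10.

10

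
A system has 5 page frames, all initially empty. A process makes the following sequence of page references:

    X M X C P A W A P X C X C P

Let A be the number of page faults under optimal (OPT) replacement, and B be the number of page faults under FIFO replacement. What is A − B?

Under OPT: F F . F F F F . . . . . . . → 6 faults.
Under FIFO: F F . F F F F . . F . . . . → 7 faults.
A − B = 6 − 7 = -1.

-1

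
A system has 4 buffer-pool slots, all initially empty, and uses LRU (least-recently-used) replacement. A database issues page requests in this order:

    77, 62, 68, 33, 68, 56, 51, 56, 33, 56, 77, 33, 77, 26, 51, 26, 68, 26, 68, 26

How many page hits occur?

10

77: miss, frames (77)
62: miss, frames (77 62)
68: miss, frames (77 62 68)
33: miss, frames (77 62 68 33)
68: hit
56: miss, evict 77, frames (62 33 68 56)
51: miss, evict 62, frames (33 68 56 51)
56: hit
33: hit
56: hit
77: miss, evict 68, frames (51 33 56 77)
33: hit
77: hit
26: miss, evict 51, frames (56 33 77 26)
51: miss, evict 56, frames (33 77 26 51)
26: hit
68: miss, evict 33, frames (77 51 26 68)
26: hit
68: hit
26: hit
Hits: 10.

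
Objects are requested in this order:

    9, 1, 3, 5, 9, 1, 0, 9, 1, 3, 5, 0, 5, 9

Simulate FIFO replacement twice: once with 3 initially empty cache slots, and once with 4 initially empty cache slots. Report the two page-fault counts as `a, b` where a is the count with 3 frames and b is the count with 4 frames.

10, 11

3 frames: F F F F F F F . . F F . . F → 10 faults.
4 frames: F F F F . . F F F F F F . F → 11 faults.
11 > 10: adding a frame increased faults — Belady's anomaly.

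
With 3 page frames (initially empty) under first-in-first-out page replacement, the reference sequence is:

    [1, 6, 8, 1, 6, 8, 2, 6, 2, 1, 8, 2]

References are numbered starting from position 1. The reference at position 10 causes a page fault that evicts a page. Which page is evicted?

pos 1: 1 -> fault, frames {1}
pos 2: 6 -> fault, frames {1,6}
pos 3: 8 -> fault, frames {1,6,8}
pos 4: 1 -> hit
pos 5: 6 -> hit
pos 6: 8 -> hit
pos 7: 2 -> fault, evict 1, frames {6,8,2}
pos 8: 6 -> hit
pos 9: 2 -> hit
pos 10: 1 -> fault, evict 6, frames {8,2,1}
At position 10, page 6 is evicted.

6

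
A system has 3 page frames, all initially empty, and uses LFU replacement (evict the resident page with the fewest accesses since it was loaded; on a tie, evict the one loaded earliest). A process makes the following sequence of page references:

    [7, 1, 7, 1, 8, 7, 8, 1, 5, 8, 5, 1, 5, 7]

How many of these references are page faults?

7 -> miss, frames [7]
1 -> miss, frames [7, 1]
7 -> hit
1 -> hit
8 -> miss, frames [7, 1, 8]
7 -> hit
8 -> hit
1 -> hit
5 -> miss, evict 8, frames [7, 1, 5]
8 -> miss, evict 5, frames [7, 1, 8]
5 -> miss, evict 8, frames [7, 1, 5]
1 -> hit
5 -> hit
7 -> hit
Page faults: 6.

6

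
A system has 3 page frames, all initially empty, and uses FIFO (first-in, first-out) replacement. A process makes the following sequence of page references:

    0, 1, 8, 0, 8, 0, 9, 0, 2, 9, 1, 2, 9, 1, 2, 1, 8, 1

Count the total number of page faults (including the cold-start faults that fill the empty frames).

9

0 → miss, frames [0]
1 → miss, frames [0, 1]
8 → miss, frames [0, 1, 8]
0 → hit
8 → hit
0 → hit
9 → miss, evict 0, frames [1, 8, 9]
0 → miss, evict 1, frames [8, 9, 0]
2 → miss, evict 8, frames [9, 0, 2]
9 → hit
1 → miss, evict 9, frames [0, 2, 1]
2 → hit
9 → miss, evict 0, frames [2, 1, 9]
1 → hit
2 → hit
1 → hit
8 → miss, evict 2, frames [1, 9, 8]
1 → hit
Page faults: 9.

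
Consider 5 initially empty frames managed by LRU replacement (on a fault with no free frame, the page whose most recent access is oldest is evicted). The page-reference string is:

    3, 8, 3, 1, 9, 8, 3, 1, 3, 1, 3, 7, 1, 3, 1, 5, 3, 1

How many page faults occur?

6

3 → fault, frames [3]
8 → fault, frames [3, 8]
3 → hit
1 → fault, frames [8, 3, 1]
9 → fault, frames [8, 3, 1, 9]
8 → hit
3 → hit
1 → hit
3 → hit
1 → hit
3 → hit
7 → fault, frames [9, 8, 1, 3, 7]
1 → hit
3 → hit
1 → hit
5 → fault, evict 9, frames [8, 7, 3, 1, 5]
3 → hit
1 → hit
Page faults: 6.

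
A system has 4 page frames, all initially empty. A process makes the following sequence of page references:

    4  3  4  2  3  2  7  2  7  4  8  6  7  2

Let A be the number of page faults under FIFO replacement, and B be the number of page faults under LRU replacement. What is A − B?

Under FIFO: F F . F . . F . . . F F . . → 6 faults.
Under LRU: F F . F . . F . . . F F . F → 7 faults.
A − B = 6 − 7 = -1.

-1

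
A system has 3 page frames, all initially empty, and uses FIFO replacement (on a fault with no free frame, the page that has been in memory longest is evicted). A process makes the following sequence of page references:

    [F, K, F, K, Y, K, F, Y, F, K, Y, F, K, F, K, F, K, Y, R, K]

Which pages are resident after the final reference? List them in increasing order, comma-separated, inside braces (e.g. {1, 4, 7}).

F: fault, frames [F]
K: fault, frames [F, K]
F: hit
K: hit
Y: fault, frames [F, K, Y]
K: hit
F: hit
Y: hit
F: hit
K: hit
Y: hit
F: hit
K: hit
F: hit
K: hit
F: hit
K: hit
Y: hit
R: fault, evict F, frames [K, Y, R]
K: hit

{K, R, Y}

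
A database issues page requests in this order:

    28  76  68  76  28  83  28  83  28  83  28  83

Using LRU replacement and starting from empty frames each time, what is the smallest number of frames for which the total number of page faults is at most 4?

f=1: 12 faults
f=2: 5 faults
f=3: 4 faults
f=4: 4 faults
Smallest f with faults ≤ 4 is 3.

3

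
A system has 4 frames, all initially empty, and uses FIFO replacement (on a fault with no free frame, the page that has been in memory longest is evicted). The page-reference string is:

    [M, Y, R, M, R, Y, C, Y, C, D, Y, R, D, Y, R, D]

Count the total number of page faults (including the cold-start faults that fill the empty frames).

M → miss, frames {M}
Y → miss, frames {M,Y}
R → miss, frames {M,Y,R}
M → hit
R → hit
Y → hit
C → miss, frames {M,Y,R,C}
Y → hit
C → hit
D → miss, evict M, frames {Y,R,C,D}
Y → hit
R → hit
D → hit
Y → hit
R → hit
D → hit
Page faults: 5.

5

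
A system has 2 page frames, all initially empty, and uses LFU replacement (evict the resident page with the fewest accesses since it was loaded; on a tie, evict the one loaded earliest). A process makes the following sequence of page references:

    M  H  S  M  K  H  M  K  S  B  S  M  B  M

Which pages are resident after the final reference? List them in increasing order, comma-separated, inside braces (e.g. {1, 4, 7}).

M: fault, frames {M}
H: fault, frames {M,H}
S: fault, evict M, frames {H,S}
M: fault, evict H, frames {S,M}
K: fault, evict S, frames {M,K}
H: fault, evict M, frames {K,H}
M: fault, evict K, frames {H,M}
K: fault, evict H, frames {M,K}
S: fault, evict M, frames {K,S}
B: fault, evict K, frames {S,B}
S: hit
M: fault, evict B, frames {S,M}
B: fault, evict M, frames {S,B}
M: fault, evict B, frames {S,M}

{M, S}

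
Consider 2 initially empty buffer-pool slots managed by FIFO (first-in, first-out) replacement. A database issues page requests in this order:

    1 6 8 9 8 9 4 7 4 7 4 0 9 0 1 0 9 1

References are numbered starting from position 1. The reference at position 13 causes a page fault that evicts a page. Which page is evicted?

pos 1: 1: fault, frames {1}
pos 2: 6: fault, frames {1,6}
pos 3: 8: fault, evict 1, frames {6,8}
pos 4: 9: fault, evict 6, frames {8,9}
pos 5: 8: hit
pos 6: 9: hit
pos 7: 4: fault, evict 8, frames {9,4}
pos 8: 7: fault, evict 9, frames {4,7}
pos 9: 4: hit
pos 10: 7: hit
pos 11: 4: hit
pos 12: 0: fault, evict 4, frames {7,0}
pos 13: 9: fault, evict 7, frames {0,9}
At position 13, page 7 is evicted.

7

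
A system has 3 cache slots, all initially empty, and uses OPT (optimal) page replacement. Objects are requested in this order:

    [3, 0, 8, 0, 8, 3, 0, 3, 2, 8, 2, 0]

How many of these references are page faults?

3 → miss, frames (3)
0 → miss, frames (3 0)
8 → miss, frames (3 0 8)
0 → hit
8 → hit
3 → hit
0 → hit
3 → hit
2 → miss, evict 3, frames (0 8 2)
8 → hit
2 → hit
0 → hit
Page faults: 4.

4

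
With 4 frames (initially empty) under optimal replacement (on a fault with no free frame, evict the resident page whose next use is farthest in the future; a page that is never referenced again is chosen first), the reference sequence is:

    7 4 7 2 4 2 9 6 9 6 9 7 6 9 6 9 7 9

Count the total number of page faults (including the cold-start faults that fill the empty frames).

7 → miss, frames [7]
4 → miss, frames [7, 4]
7 → hit
2 → miss, frames [7, 4, 2]
4 → hit
2 → hit
9 → miss, frames [7, 4, 2, 9]
6 → miss, evict 2, frames [7, 4, 9, 6]
9 → hit
6 → hit
9 → hit
7 → hit
6 → hit
9 → hit
6 → hit
9 → hit
7 → hit
9 → hit
Page faults: 5.

5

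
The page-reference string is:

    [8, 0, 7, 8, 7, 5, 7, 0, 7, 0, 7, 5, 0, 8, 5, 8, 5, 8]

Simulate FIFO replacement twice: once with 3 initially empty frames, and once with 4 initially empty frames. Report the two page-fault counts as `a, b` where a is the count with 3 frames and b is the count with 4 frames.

3 frames: F F F . . F . . . . . . . F . . . . → 5 faults.
4 frames: F F F . . F . . . . . . . . . . . . → 4 faults.
4 < 5: adding a frame reduced faults, as is typical.

5, 4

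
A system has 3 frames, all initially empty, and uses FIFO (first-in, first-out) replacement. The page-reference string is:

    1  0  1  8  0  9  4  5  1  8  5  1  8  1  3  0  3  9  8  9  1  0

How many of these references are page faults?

1: fault, frames (1)
0: fault, frames (1 0)
1: hit
8: fault, frames (1 0 8)
0: hit
9: fault, evict 1, frames (0 8 9)
4: fault, evict 0, frames (8 9 4)
5: fault, evict 8, frames (9 4 5)
1: fault, evict 9, frames (4 5 1)
8: fault, evict 4, frames (5 1 8)
5: hit
1: hit
8: hit
1: hit
3: fault, evict 5, frames (1 8 3)
0: fault, evict 1, frames (8 3 0)
3: hit
9: fault, evict 8, frames (3 0 9)
8: fault, evict 3, frames (0 9 8)
9: hit
1: fault, evict 0, frames (9 8 1)
0: fault, evict 9, frames (8 1 0)
Page faults: 14.

14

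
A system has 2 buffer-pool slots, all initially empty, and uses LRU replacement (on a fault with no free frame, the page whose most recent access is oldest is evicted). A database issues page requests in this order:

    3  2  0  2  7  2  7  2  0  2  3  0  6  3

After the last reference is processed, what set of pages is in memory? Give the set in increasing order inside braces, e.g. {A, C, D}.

{3, 6}

3 -> fault, frames (3)
2 -> fault, frames (3 2)
0 -> fault, evict 3, frames (2 0)
2 -> hit
7 -> fault, evict 0, frames (2 7)
2 -> hit
7 -> hit
2 -> hit
0 -> fault, evict 7, frames (2 0)
2 -> hit
3 -> fault, evict 0, frames (2 3)
0 -> fault, evict 2, frames (3 0)
6 -> fault, evict 3, frames (0 6)
3 -> fault, evict 0, frames (6 3)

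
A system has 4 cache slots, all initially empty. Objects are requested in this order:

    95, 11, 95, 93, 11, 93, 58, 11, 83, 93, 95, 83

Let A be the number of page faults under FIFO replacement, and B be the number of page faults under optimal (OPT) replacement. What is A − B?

Under FIFO: F F . F . . F . F . F . → 6 faults.
Under OPT: F F . F . . F . F . . . → 5 faults.
A − B = 6 − 5 = 1.

1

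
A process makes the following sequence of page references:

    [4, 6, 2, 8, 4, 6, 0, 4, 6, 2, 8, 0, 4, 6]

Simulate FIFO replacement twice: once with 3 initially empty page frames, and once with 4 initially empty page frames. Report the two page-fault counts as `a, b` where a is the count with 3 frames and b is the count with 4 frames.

11, 12

3 frames: F F F F F F F . . F F . F F → 11 faults.
4 frames: F F F F . . F F F F F F F F → 12 faults.
12 > 11: adding a frame increased faults — Belady's anomaly.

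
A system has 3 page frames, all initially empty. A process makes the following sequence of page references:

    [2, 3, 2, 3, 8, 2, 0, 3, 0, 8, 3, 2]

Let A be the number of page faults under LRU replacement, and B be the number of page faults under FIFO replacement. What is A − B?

2

Under LRU: F F . . F . F F . F . F → 7 faults.
Under FIFO: F F . . F . F . . . . F → 5 faults.
A − B = 7 − 5 = 2.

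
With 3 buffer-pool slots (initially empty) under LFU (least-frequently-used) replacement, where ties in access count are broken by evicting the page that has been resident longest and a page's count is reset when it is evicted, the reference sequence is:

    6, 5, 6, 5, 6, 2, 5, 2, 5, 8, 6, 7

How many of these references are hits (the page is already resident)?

6: miss, frames [6]
5: miss, frames [6, 5]
6: hit
5: hit
6: hit
2: miss, frames [6, 5, 2]
5: hit
2: hit
5: hit
8: miss, evict 2, frames [6, 5, 8]
6: hit
7: miss, evict 8, frames [6, 5, 7]
Hits: 7.

7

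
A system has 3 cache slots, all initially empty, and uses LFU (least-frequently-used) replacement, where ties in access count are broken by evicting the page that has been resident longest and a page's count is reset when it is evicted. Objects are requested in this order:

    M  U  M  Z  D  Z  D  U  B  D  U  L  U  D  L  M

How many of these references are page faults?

11

M -> miss, frames [M]
U -> miss, frames [M, U]
M -> hit
Z -> miss, frames [M, U, Z]
D -> miss, evict U, frames [M, Z, D]
Z -> hit
D -> hit
U -> miss, evict M, frames [Z, D, U]
B -> miss, evict U, frames [Z, D, B]
D -> hit
U -> miss, evict B, frames [Z, D, U]
L -> miss, evict U, frames [Z, D, L]
U -> miss, evict L, frames [Z, D, U]
D -> hit
L -> miss, evict U, frames [Z, D, L]
M -> miss, evict L, frames [Z, D, M]
Page faults: 11.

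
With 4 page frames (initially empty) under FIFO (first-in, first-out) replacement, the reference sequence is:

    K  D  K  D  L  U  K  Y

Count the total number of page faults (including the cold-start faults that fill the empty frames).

5

K -> fault, frames [K]
D -> fault, frames [K, D]
K -> hit
D -> hit
L -> fault, frames [K, D, L]
U -> fault, frames [K, D, L, U]
K -> hit
Y -> fault, evict K, frames [D, L, U, Y]
Page faults: 5.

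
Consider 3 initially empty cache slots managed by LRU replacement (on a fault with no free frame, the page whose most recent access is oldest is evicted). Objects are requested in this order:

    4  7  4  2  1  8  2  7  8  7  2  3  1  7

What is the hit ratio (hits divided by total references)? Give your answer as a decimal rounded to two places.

4 -> miss, frames [4]
7 -> miss, frames [4, 7]
4 -> hit
2 -> miss, frames [7, 4, 2]
1 -> miss, evict 7, frames [4, 2, 1]
8 -> miss, evict 4, frames [2, 1, 8]
2 -> hit
7 -> miss, evict 1, frames [8, 2, 7]
8 -> hit
7 -> hit
2 -> hit
3 -> miss, evict 8, frames [7, 2, 3]
1 -> miss, evict 7, frames [2, 3, 1]
7 -> miss, evict 2, frames [3, 1, 7]
Hits: 5 of 14 references → 5/14 = 0.3571.

0.36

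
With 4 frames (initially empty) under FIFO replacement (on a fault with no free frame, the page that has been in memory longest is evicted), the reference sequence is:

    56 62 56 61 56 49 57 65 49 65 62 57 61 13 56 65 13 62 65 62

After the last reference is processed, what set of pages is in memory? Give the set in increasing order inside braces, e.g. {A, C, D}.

56 → fault, frames [56]
62 → fault, frames [56, 62]
56 → hit
61 → fault, frames [56, 62, 61]
56 → hit
49 → fault, frames [56, 62, 61, 49]
57 → fault, evict 56, frames [62, 61, 49, 57]
65 → fault, evict 62, frames [61, 49, 57, 65]
49 → hit
65 → hit
62 → fault, evict 61, frames [49, 57, 65, 62]
57 → hit
61 → fault, evict 49, frames [57, 65, 62, 61]
13 → fault, evict 57, frames [65, 62, 61, 13]
56 → fault, evict 65, frames [62, 61, 13, 56]
65 → fault, evict 62, frames [61, 13, 56, 65]
13 → hit
62 → fault, evict 61, frames [13, 56, 65, 62]
65 → hit
62 → hit

{13, 56, 62, 65}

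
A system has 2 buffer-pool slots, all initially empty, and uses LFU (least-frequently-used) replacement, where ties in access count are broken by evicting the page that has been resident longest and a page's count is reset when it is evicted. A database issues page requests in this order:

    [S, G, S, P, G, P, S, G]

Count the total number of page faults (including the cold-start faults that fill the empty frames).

6

S: fault, frames (S)
G: fault, frames (S G)
S: hit
P: fault, evict G, frames (S P)
G: fault, evict P, frames (S G)
P: fault, evict G, frames (S P)
S: hit
G: fault, evict P, frames (S G)
Page faults: 6.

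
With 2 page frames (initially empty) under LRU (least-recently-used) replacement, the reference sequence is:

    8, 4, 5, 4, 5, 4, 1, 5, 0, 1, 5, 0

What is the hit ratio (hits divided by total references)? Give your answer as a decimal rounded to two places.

8: miss, frames {8}
4: miss, frames {8,4}
5: miss, evict 8, frames {4,5}
4: hit
5: hit
4: hit
1: miss, evict 5, frames {4,1}
5: miss, evict 4, frames {1,5}
0: miss, evict 1, frames {5,0}
1: miss, evict 5, frames {0,1}
5: miss, evict 0, frames {1,5}
0: miss, evict 1, frames {5,0}
Hits: 3 of 12 references → 3/12 = 0.2500.

0.25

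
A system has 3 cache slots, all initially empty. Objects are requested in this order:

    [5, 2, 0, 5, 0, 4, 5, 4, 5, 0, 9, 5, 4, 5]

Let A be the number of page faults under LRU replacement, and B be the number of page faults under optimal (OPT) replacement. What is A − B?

Under LRU: F F F . . F . . . . F . F . → 6 faults.
Under OPT: F F F . . F . . . . F . . . → 5 faults.
A − B = 6 − 5 = 1.

1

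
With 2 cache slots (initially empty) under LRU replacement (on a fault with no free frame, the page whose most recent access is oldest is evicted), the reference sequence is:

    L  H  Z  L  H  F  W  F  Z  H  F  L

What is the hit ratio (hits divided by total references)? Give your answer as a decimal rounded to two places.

0.08

L → fault, frames (L)
H → fault, frames (L H)
Z → fault, evict L, frames (H Z)
L → fault, evict H, frames (Z L)
H → fault, evict Z, frames (L H)
F → fault, evict L, frames (H F)
W → fault, evict H, frames (F W)
F → hit
Z → fault, evict W, frames (F Z)
H → fault, evict F, frames (Z H)
F → fault, evict Z, frames (H F)
L → fault, evict H, frames (F L)
Hits: 1 of 12 references → 1/12 = 0.0833.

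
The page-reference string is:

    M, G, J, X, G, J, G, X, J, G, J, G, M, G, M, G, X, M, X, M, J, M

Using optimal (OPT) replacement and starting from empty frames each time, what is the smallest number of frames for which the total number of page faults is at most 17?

2

f=1: 22 faults
f=2: 10 faults
f=3: 6 faults
f=4: 4 faults
Smallest f with faults ≤ 17 is 2.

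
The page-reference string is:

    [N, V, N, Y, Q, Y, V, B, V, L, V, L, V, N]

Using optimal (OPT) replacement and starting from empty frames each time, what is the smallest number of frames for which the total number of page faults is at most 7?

3

f=1: 14 faults
f=2: 8 faults
f=3: 7 faults
f=4: 6 faults
f=5: 6 faults
f=6: 6 faults
Smallest f with faults ≤ 7 is 3.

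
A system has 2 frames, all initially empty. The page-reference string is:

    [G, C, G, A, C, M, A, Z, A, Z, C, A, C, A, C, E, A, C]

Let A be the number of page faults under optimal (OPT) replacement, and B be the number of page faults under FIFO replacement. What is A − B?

Under OPT: F F . F . F . F . . F . . . . F . F → 8 faults.
Under FIFO: F F . F . F . F F . F . . . . F F F → 10 faults.
A − B = 8 − 10 = -2.

-2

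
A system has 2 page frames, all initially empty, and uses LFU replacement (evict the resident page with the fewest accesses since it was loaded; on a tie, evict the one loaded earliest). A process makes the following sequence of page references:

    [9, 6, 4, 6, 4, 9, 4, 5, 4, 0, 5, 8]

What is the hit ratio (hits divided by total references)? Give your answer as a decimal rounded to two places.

0.33

9 -> fault, frames {9}
6 -> fault, frames {9,6}
4 -> fault, evict 9, frames {6,4}
6 -> hit
4 -> hit
9 -> fault, evict 6, frames {4,9}
4 -> hit
5 -> fault, evict 9, frames {4,5}
4 -> hit
0 -> fault, evict 5, frames {4,0}
5 -> fault, evict 0, frames {4,5}
8 -> fault, evict 5, frames {4,8}
Hits: 4 of 12 references → 4/12 = 0.3333.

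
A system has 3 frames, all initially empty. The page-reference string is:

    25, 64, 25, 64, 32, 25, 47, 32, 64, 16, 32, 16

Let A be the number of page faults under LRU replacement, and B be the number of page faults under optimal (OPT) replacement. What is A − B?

1

Under LRU: F F . . F . F . F F . . → 6 faults.
Under OPT: F F . . F . F . . F . . → 5 faults.
A − B = 6 − 5 = 1.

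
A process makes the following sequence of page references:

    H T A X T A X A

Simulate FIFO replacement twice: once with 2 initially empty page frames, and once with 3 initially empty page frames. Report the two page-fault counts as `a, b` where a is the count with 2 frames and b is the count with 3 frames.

2 frames: F F F F F F F . → 7 faults.
3 frames: F F F F . . . . → 4 faults.
4 < 7: adding a frame reduced faults, as is typical.

7, 4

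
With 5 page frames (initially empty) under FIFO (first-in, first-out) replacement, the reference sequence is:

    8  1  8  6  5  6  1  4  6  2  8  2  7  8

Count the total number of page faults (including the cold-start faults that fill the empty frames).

8 → miss, frames [8]
1 → miss, frames [8, 1]
8 → hit
6 → miss, frames [8, 1, 6]
5 → miss, frames [8, 1, 6, 5]
6 → hit
1 → hit
4 → miss, frames [8, 1, 6, 5, 4]
6 → hit
2 → miss, evict 8, frames [1, 6, 5, 4, 2]
8 → miss, evict 1, frames [6, 5, 4, 2, 8]
2 → hit
7 → miss, evict 6, frames [5, 4, 2, 8, 7]
8 → hit
Page faults: 8.

8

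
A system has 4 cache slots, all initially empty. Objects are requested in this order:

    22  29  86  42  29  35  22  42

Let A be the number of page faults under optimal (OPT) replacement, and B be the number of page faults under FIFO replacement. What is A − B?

Under OPT: F F F F . F . . → 5 faults.
Under FIFO: F F F F . F F . → 6 faults.
A − B = 5 − 6 = -1.

-1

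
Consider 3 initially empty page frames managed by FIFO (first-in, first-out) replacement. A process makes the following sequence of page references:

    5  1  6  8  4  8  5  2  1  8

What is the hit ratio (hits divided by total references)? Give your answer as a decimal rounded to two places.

5 -> fault, frames {5}
1 -> fault, frames {5,1}
6 -> fault, frames {5,1,6}
8 -> fault, evict 5, frames {1,6,8}
4 -> fault, evict 1, frames {6,8,4}
8 -> hit
5 -> fault, evict 6, frames {8,4,5}
2 -> fault, evict 8, frames {4,5,2}
1 -> fault, evict 4, frames {5,2,1}
8 -> fault, evict 5, frames {2,1,8}
Hits: 1 of 10 references → 1/10 = 0.1000.

0.10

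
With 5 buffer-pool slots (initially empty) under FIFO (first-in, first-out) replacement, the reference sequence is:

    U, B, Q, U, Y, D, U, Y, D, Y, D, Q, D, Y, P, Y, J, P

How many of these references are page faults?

7

U: fault, frames (U)
B: fault, frames (U B)
Q: fault, frames (U B Q)
U: hit
Y: fault, frames (U B Q Y)
D: fault, frames (U B Q Y D)
U: hit
Y: hit
D: hit
Y: hit
D: hit
Q: hit
D: hit
Y: hit
P: fault, evict U, frames (B Q Y D P)
Y: hit
J: fault, evict B, frames (Q Y D P J)
P: hit
Page faults: 7.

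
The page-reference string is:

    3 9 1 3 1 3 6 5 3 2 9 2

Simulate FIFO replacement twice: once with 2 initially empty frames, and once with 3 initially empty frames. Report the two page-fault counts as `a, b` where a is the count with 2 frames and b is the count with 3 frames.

9, 8

2 frames: F F F F . . F F F F F . → 9 faults.
3 frames: F F F . . . F F F F F . → 8 faults.
8 < 9: adding a frame reduced faults, as is typical.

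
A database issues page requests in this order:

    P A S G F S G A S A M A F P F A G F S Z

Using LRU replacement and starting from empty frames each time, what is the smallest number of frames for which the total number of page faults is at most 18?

2

f=1: 20 faults
f=2: 17 faults
f=3: 12 faults
f=4: 11 faults
f=5: 10 faults
f=6: 7 faults
f=7: 7 faults
Smallest f with faults ≤ 18 is 2.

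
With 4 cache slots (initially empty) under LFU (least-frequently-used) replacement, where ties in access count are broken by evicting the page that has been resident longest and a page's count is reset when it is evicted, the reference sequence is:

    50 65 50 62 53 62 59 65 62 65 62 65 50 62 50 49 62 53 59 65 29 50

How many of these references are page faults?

10

50 → miss, frames (50)
65 → miss, frames (50 65)
50 → hit
62 → miss, frames (50 65 62)
53 → miss, frames (50 65 62 53)
62 → hit
59 → miss, evict 65, frames (50 62 53 59)
65 → miss, evict 53, frames (50 62 59 65)
62 → hit
65 → hit
62 → hit
65 → hit
50 → hit
62 → hit
50 → hit
49 → miss, evict 59, frames (50 62 65 49)
62 → hit
53 → miss, evict 49, frames (50 62 65 53)
59 → miss, evict 53, frames (50 62 65 59)
65 → hit
29 → miss, evict 59, frames (50 62 65 29)
50 → hit
Page faults: 10.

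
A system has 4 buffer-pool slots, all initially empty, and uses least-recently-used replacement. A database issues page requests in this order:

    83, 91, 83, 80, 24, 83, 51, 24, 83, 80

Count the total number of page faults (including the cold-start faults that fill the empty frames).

83 -> miss, frames {83}
91 -> miss, frames {83,91}
83 -> hit
80 -> miss, frames {91,83,80}
24 -> miss, frames {91,83,80,24}
83 -> hit
51 -> miss, evict 91, frames {80,24,83,51}
24 -> hit
83 -> hit
80 -> hit
Page faults: 5.

5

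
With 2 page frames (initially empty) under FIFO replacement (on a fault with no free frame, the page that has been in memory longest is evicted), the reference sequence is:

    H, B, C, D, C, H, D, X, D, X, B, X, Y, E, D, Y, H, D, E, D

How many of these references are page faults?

16

H -> fault, frames {H}
B -> fault, frames {H,B}
C -> fault, evict H, frames {B,C}
D -> fault, evict B, frames {C,D}
C -> hit
H -> fault, evict C, frames {D,H}
D -> hit
X -> fault, evict D, frames {H,X}
D -> fault, evict H, frames {X,D}
X -> hit
B -> fault, evict X, frames {D,B}
X -> fault, evict D, frames {B,X}
Y -> fault, evict B, frames {X,Y}
E -> fault, evict X, frames {Y,E}
D -> fault, evict Y, frames {E,D}
Y -> fault, evict E, frames {D,Y}
H -> fault, evict D, frames {Y,H}
D -> fault, evict Y, frames {H,D}
E -> fault, evict H, frames {D,E}
D -> hit
Page faults: 16.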